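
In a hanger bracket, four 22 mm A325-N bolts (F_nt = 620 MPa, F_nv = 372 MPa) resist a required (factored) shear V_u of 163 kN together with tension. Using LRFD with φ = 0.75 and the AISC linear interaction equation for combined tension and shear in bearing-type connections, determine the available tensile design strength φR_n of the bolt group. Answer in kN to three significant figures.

A_b = π·22²/4 = 380.1 mm²; f_rv = 163 × 1000 / (4 × 380.1) = 107.2 MPa.
F'_nt = 1.3 F_nt − (F_nt / φF_nv) f_rv = 1.3·620 − (620/(0.75·372))·107.2 = 567.8 MPa, capped at F_nt → F'_nt = 567.8 MPa.
R_n = F'_nt · A_b · n = 567.8 × 380.1 × 4 / 1000 = 863.3 kN.
Design strength φR_n = 0.75 × 863.3 = 647 kN.

647 kN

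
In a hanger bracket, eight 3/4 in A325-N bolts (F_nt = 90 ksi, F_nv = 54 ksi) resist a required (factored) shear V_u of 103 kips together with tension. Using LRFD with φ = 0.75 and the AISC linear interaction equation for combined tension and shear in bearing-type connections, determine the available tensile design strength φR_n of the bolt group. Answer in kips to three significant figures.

138 kips

A_b = π·0.75²/4 = 0.4418 in²; f_rv = 103 / (8 × 0.4418) = 29.14 ksi.
F'_nt = 1.3 F_nt − (F_nt / φF_nv) f_rv = 1.3·90 − (90/(0.75·54))·29.14 = 52.24 ksi, capped at F_nt → F'_nt = 52.24 ksi.
R_n = F'_nt · A_b · n = 52.24 × 0.4418 × 8 = 184.6 kips.
Design strength φR_n = 0.75 × 184.6 = 138 kips.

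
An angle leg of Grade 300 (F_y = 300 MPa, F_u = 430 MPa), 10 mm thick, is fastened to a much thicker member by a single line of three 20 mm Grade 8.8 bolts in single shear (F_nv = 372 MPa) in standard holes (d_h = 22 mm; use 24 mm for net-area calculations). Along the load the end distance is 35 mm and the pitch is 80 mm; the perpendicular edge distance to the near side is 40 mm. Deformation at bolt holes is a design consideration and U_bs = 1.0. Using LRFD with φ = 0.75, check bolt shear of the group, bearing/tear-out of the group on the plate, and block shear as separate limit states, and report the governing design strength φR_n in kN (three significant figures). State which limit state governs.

263 kN (bolt shear governs)

Bolt shear: A_b = π·20²/4 = 314.2 mm²; R_n = 372 × 314.2 × 3 × 1 / 1000 = 350.6 kN → 0.75 × 350.6 = 263 kN.
Bearing: edge l_c = 24, r_n = 123.8 kN; interior l_c = 58, r_n = 206.4 kN; R_n = 123.8 + 2·206.4 = 536.6 kN → 402 kN.
Block shear: A_gv = 1950, A_nv = 1350, A_nt = 280 mm²; R_n = min(0.6F_uA_nv, 0.6F_yA_gv) + U_bs·F_u·A_nt = 468.7 kN → 352 kN.
Bolt shear governs: 263 kN.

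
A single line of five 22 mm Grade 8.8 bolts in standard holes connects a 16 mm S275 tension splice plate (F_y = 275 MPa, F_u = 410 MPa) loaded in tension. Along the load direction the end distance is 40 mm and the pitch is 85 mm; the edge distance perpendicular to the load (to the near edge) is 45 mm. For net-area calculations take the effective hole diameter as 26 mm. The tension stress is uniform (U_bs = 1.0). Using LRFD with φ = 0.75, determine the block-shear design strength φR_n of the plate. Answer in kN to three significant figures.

Shear plane L_v = 40 + 4·85 = 380 mm; A_gv = 380 × 16 = 6080 mm².
A_nv = (380 − 4.5·26) × 16 = 4208 mm².
A_nt = (45 − 0.5·26) × 16 = 512 mm².
0.6 F_u A_nv = 1035 kN; 0.6 F_y A_gv = 1003 kN → shear yielding governs the shear term.
R_n = 1003 + 1.0 × 410 × 512 / 1000 = 1213 kN.
Design strength φR_n = 0.75 × 1213 = 910 kN.

910 kN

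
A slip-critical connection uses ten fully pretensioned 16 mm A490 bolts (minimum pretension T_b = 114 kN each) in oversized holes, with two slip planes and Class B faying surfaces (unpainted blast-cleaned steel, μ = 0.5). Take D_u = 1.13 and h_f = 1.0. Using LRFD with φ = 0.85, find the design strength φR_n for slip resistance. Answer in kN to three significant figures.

1090 kN

R_n = μ · D_u · h_f · T_b · n_s · n_b = 0.5 × 1.13 × 1.0 × 114 × 2 × 10 = 1288 kN.
Design strength φR_n = 0.85 × 1288 = 1090 kN.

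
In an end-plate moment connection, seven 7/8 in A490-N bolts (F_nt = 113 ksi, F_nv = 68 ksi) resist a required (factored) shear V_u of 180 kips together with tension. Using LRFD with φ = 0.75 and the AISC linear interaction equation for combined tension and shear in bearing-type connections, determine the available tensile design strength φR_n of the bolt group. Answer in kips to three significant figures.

A_b = π·0.875²/4 = 0.6013 in²; f_rv = 180 / (7 × 0.6013) = 42.76 ksi.
F'_nt = 1.3 F_nt − (F_nt / φF_nv) f_rv = 1.3·113 − (113/(0.75·68))·42.76 = 52.15 ksi, capped at F_nt → F'_nt = 52.15 ksi.
R_n = F'_nt · A_b · n = 52.15 × 0.6013 × 7 = 219.5 kips.
Design strength φR_n = 0.75 × 219.5 = 165 kips.

165 kips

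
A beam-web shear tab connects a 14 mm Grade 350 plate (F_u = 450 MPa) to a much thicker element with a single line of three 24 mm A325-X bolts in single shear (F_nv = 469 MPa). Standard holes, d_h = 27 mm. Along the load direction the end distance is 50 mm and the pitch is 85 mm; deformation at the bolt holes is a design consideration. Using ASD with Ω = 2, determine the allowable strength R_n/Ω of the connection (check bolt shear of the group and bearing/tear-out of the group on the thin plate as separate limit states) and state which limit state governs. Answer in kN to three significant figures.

318 kN (bolt shear governs)

Bolt shear: A_b = π·24²/4 = 452.4 mm²; R_n = 469 × 452.4 × 3 × 1 / 1000 = 636.5 kN → 636.5 / 2 = 318 kN.
Bearing (1.2 l_c t F_u ≤ 2.4 d t F_u): upper limit = 2.4·24·14·450 / 1000 = 362.9 kN.
  Edge l_c = 50 − 27/2 = 36.5 → r_n = 275.9 kN; interior l_c = 85 − 27 = 58 → r_n = 362.9 kN.
  R_n,bearing = 1·275.9 + 2·362.9 = 1002 kN → 1002 / 2 = 501 kN.
Bolt shear governs: 318 kN.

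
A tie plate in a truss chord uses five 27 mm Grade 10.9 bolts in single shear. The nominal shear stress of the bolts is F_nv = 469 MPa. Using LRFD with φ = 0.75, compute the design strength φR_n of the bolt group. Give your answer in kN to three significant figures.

1010 kN

A_b = π × 27² / 4 = 572.6 mm².
R_n = F_nv · A_b · n · n_s = 469 × 572.6 × 5 × 1 / 1000 = 1343 kN.
Design strength φR_n = 0.75 × 1343 = 1010 kN.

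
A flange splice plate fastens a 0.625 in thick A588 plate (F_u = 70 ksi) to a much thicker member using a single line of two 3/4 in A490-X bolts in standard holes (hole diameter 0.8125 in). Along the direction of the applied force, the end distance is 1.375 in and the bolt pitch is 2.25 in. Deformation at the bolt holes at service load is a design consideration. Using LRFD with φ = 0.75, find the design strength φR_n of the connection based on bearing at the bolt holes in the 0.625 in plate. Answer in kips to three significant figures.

94.7 kips

Per bolt r_n = 1.2 l_c t F_u ≤ 2.4 d t F_u; upper limit = 2.4 × 0.75 × 0.625 × 70 = 78.75 kips.
Edge bolt: l_c = 1.375 − 0.8125/2 = 0.9688 in → 1.2 × 0.9688 × 0.625 × 70 = 50.86 → r_n = 50.86 kips.
Interior bolts: l_c = 2.25 − 0.8125 = 1.438 in → 1.2 × 1.438 × 0.625 × 70 = 75.47 → r_n = 75.47 kips.
R_n = 1 × 50.86 + 1 × 75.47 = 126.3 kips.
Design strength φR_n = 0.75 × 126.3 = 94.7 kips.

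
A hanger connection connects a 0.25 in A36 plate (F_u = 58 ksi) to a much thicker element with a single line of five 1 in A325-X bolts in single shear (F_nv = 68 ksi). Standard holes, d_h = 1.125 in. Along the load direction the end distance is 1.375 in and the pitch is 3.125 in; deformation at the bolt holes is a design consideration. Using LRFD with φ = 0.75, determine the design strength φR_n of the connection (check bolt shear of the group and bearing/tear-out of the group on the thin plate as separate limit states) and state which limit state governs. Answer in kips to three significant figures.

Bolt shear: A_b = π·1²/4 = 0.7854 in²; R_n = 68 × 0.7854 × 5 × 1 = 267 kips → 0.75 × 267 = 200 kips.
Bearing (1.2 l_c t F_u ≤ 2.4 d t F_u): upper limit = 2.4·1·0.25·58 = 34.8 kips.
  Edge l_c = 1.375 − 1.125/2 = 0.8125 → r_n = 14.14 kips; interior l_c = 3.125 − 1.125 = 2 → r_n = 34.8 kips.
  R_n,bearing = 1·14.14 + 4·34.8 = 153.3 kips → 0.75 × 153.3 = 115 kips.
Bearing governs: 115 kips.

115 kips (bearing governs)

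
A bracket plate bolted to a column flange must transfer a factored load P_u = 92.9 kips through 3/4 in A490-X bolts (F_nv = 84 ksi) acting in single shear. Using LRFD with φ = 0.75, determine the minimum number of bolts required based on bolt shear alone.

4 bolts

A_b = π·0.75²/4 = 0.4418 in².
Per-bolt design strength φR_n = 0.75 × 84 × 0.4418 × 1 = 27.83 kips.
n ≥ 92.9 / 27.83 = 3.338 → use 4 bolts.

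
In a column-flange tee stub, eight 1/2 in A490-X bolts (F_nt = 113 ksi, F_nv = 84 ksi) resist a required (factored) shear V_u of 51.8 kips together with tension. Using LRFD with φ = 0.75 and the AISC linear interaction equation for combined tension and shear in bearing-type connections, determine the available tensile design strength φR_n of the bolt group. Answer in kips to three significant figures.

103 kips

A_b = π·0.5²/4 = 0.1963 in²; f_rv = 51.8 / (8 × 0.1963) = 32.98 ksi.
F'_nt = 1.3 F_nt − (F_nt / φF_nv) f_rv = 1.3·113 − (113/(0.75·84))·32.98 = 87.75 ksi, capped at F_nt → F'_nt = 87.75 ksi.
R_n = F'_nt · A_b · n = 87.75 × 0.1963 × 8 = 137.8 kips.
Design strength φR_n = 0.75 × 137.8 = 103 kips.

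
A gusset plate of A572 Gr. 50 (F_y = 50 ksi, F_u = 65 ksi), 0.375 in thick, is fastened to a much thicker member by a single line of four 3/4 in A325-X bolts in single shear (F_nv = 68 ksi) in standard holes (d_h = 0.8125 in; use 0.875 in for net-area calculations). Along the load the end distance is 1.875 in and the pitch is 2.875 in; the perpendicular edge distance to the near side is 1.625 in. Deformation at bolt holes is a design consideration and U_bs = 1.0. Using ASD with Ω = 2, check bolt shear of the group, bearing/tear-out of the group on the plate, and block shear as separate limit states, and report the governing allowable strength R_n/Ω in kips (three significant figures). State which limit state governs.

60.1 kips (bolt shear governs)

Bolt shear: A_b = π·0.75²/4 = 0.4418 in²; R_n = 68 × 0.4418 × 4 × 1 = 120.2 kips → 120.2 / 2 = 60.1 kips.
Bearing: edge l_c = 1.469, r_n = 42.96 kips; interior l_c = 2.062, r_n = 43.87 kips; R_n = 42.96 + 3·43.87 = 174.6 kips → 87.3 kips.
Block shear: A_gv = 3.938, A_nv = 2.789, A_nt = 0.4453 in²; R_n = min(0.6F_uA_nv, 0.6F_yA_gv) + U_bs·F_u·A_nt = 137.7 kips → 68.9 kips.
Bolt shear governs: 60.1 kips.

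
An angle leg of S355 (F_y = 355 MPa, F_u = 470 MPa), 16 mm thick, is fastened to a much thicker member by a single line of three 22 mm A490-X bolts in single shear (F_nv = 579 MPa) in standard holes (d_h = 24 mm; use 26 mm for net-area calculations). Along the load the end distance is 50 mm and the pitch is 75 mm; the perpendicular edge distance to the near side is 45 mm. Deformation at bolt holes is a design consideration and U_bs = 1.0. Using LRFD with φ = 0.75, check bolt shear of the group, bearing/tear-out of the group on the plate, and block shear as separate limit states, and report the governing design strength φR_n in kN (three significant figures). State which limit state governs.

495 kN (bolt shear governs)

Bolt shear: A_b = π·22²/4 = 380.1 mm²; R_n = 579 × 380.1 × 3 × 1 / 1000 = 660.3 kN → 0.75 × 660.3 = 495 kN.
Bearing: edge l_c = 38, r_n = 342.9 kN; interior l_c = 51, r_n = 397.1 kN; R_n = 342.9 + 2·397.1 = 1137 kN → 853 kN.
Block shear: A_gv = 3200, A_nv = 2160, A_nt = 512 mm²; R_n = min(0.6F_uA_nv, 0.6F_yA_gv) + U_bs·F_u·A_nt = 849.8 kN → 637 kN.
Bolt shear governs: 495 kN.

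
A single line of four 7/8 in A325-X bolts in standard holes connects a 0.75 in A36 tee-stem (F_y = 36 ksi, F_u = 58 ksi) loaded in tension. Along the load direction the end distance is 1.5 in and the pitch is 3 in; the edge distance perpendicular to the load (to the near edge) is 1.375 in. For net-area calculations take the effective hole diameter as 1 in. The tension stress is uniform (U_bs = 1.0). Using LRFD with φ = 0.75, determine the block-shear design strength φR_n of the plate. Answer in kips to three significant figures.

Shear plane L_v = 1.5 + 3·3 = 10.5 in; A_gv = 10.5 × 0.75 = 7.875 in².
A_nv = (10.5 − 3.5·1) × 0.75 = 5.25 in².
A_nt = (1.375 − 0.5·1) × 0.75 = 0.6562 in².
0.6 F_u A_nv = 182.7 kips; 0.6 F_y A_gv = 170.1 kips → shear yielding governs the shear term.
R_n = 170.1 + 1.0 × 58 × 0.6562 = 208.2 kips.
Design strength φR_n = 0.75 × 208.2 = 156 kips.

156 kips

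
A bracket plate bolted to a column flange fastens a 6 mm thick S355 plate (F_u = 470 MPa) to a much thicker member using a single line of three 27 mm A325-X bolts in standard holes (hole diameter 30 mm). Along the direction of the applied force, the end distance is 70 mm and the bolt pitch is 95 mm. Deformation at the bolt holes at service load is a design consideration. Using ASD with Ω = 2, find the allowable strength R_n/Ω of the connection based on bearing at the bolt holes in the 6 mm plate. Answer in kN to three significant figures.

Per bolt r_n = 1.2 l_c t F_u ≤ 2.4 d t F_u; upper limit = 2.4 × 27 × 6 × 470 / 1000 = 182.7 kN.
Edge bolt: l_c = 70 − 30/2 = 55 mm → 1.2 × 55 × 6 × 470 / 1000 = 186.1 → r_n = 182.7 kN.
Interior bolts: l_c = 95 − 30 = 65 mm → 1.2 × 65 × 6 × 470 / 1000 = 220 → r_n = 182.7 kN.
R_n = 1 × 182.7 + 2 × 182.7 = 548.2 kN.
Allowable strength R_n/Ω = 548.2 / 2 = 274 kN.

274 kN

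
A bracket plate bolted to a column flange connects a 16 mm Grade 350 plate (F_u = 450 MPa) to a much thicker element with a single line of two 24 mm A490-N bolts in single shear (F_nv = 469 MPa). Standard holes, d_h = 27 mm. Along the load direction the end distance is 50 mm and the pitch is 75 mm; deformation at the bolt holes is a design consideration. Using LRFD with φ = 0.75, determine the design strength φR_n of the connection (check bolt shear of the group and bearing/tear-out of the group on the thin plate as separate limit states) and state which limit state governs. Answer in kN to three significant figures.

318 kN (bolt shear governs)

Bolt shear: A_b = π·24²/4 = 452.4 mm²; R_n = 469 × 452.4 × 2 × 1 / 1000 = 424.3 kN → 0.75 × 424.3 = 318 kN.
Bearing (1.2 l_c t F_u ≤ 2.4 d t F_u): upper limit = 2.4·24·16·450 / 1000 = 414.7 kN.
  Edge l_c = 50 − 27/2 = 36.5 → r_n = 315.4 kN; interior l_c = 75 − 27 = 48 → r_n = 414.7 kN.
  R_n,bearing = 1·315.4 + 1·414.7 = 730.1 kN → 0.75 × 730.1 = 548 kN.
Bolt shear governs: 318 kN.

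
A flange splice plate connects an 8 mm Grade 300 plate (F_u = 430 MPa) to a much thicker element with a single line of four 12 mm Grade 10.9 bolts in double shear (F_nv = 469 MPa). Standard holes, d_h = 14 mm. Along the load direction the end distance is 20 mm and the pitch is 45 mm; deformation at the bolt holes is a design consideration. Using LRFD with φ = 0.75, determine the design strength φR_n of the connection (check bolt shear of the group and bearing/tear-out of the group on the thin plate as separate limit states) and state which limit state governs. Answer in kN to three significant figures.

263 kN (bearing governs)

Bolt shear: A_b = π·12²/4 = 113.1 mm²; R_n = 469 × 113.1 × 4 × 2 / 1000 = 424.3 kN → 0.75 × 424.3 = 318 kN.
Bearing (1.2 l_c t F_u ≤ 2.4 d t F_u): upper limit = 2.4·12·8·430 / 1000 = 99.07 kN.
  Edge l_c = 20 − 14/2 = 13 → r_n = 53.66 kN; interior l_c = 45 − 14 = 31 → r_n = 99.07 kN.
  R_n,bearing = 1·53.66 + 3·99.07 = 350.9 kN → 0.75 × 350.9 = 263 kN.
Bearing governs: 263 kN.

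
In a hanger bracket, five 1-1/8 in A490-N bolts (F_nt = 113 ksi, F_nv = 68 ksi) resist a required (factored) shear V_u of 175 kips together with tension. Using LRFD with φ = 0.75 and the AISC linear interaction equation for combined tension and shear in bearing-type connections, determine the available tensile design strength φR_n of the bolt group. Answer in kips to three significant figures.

257 kips

A_b = π·1.125²/4 = 0.994 in²; f_rv = 175 / (5 × 0.994) = 35.21 ksi.
F'_nt = 1.3 F_nt − (F_nt / φF_nv) f_rv = 1.3·113 − (113/(0.75·68))·35.21 = 68.88 ksi, capped at F_nt → F'_nt = 68.88 ksi.
R_n = F'_nt · A_b · n = 68.88 × 0.994 × 5 = 342.4 kips.
Design strength φR_n = 0.75 × 342.4 = 257 kips.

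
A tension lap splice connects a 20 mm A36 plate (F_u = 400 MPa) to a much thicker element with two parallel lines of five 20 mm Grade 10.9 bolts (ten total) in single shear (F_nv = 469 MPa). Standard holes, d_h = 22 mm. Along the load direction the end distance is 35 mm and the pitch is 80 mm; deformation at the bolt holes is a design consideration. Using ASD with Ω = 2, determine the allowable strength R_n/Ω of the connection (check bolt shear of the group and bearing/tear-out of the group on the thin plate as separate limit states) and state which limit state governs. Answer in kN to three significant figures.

Bolt shear: A_b = π·20²/4 = 314.2 mm²; R_n = 469 × 314.2 × 10 × 1 / 1000 = 1473 kN → 1473 / 2 = 737 kN.
Bearing (1.2 l_c t F_u ≤ 2.4 d t F_u): upper limit = 2.4·20·20·400 / 1000 = 384 kN.
  Edge l_c = 35 − 22/2 = 24 → r_n = 230.4 kN; interior l_c = 80 − 22 = 58 → r_n = 384 kN.
  R_n,bearing = 2·230.4 + 8·384 = 3533 kN → 3533 / 2 = 1770 kN.
Bolt shear governs: 737 kN.

737 kN (bolt shear governs)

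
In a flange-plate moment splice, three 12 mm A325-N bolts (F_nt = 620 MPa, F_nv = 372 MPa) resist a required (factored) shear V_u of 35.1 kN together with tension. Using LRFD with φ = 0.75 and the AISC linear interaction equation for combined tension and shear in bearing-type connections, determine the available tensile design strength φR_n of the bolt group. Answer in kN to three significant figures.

A_b = π·12²/4 = 113.1 mm²; f_rv = 35.1 × 1000 / (3 × 113.1) = 103.5 MPa.
F'_nt = 1.3 F_nt − (F_nt / φF_nv) f_rv = 1.3·620 − (620/(0.75·372))·103.5 = 576.1 MPa, capped at F_nt → F'_nt = 576.1 MPa.
R_n = F'_nt · A_b · n = 576.1 × 113.1 × 3 / 1000 = 195.5 kN.
Design strength φR_n = 0.75 × 195.5 = 147 kN.

147 kN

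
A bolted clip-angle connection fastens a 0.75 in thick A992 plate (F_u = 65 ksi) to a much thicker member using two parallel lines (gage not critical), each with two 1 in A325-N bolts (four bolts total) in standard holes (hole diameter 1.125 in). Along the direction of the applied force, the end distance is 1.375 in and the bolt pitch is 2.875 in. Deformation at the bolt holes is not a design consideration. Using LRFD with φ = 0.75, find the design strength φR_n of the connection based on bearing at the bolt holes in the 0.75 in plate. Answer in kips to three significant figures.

281 kips

Per bolt r_n = 1.5 l_c t F_u ≤ 3.0 d t F_u; upper limit = 3.0 × 1 × 0.75 × 65 = 146.2 kips.
Edge bolt: l_c = 1.375 − 1.125/2 = 0.8125 in → 1.5 × 0.8125 × 0.75 × 65 = 59.41 → r_n = 59.41 kips.
Interior bolts: l_c = 2.875 − 1.125 = 1.75 in → 1.5 × 1.75 × 0.75 × 65 = 128 → r_n = 128 kips.
R_n = 2 × 59.41 + 2 × 128 = 374.8 kips.
Design strength φR_n = 0.75 × 374.8 = 281 kips.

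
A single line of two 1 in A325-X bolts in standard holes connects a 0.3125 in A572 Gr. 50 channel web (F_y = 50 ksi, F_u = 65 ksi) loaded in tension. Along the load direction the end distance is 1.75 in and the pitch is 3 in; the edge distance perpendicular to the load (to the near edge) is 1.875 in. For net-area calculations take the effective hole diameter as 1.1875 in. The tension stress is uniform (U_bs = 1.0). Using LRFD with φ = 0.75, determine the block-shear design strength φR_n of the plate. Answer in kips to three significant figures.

46.7 kips

Shear plane L_v = 1.75 + 1·3 = 4.75 in; A_gv = 4.75 × 0.3125 = 1.484 in².
A_nv = (4.75 − 1.5·1.1875) × 0.3125 = 0.9277 in².
A_nt = (1.875 − 0.5·1.1875) × 0.3125 = 0.4004 in².
0.6 F_u A_nv = 36.18 kips; 0.6 F_y A_gv = 44.53 kips → shear rupture governs the shear term.
R_n = 36.18 + 1.0 × 65 × 0.4004 = 62.21 kips.
Design strength φR_n = 0.75 × 62.21 = 46.7 kips.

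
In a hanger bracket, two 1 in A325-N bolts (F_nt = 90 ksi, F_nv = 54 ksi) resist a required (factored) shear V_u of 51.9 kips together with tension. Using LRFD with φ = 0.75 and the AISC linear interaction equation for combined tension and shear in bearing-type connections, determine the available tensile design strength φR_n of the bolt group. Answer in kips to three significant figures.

51.3 kips

A_b = π·1²/4 = 0.7854 in²; f_rv = 51.9 / (2 × 0.7854) = 33.04 ksi.
F'_nt = 1.3 F_nt − (F_nt / φF_nv) f_rv = 1.3·90 − (90/(0.75·54))·33.04 = 43.58 ksi, capped at F_nt → F'_nt = 43.58 ksi.
R_n = F'_nt · A_b · n = 43.58 × 0.7854 × 2 = 68.45 kips.
Design strength φR_n = 0.75 × 68.45 = 51.3 kips.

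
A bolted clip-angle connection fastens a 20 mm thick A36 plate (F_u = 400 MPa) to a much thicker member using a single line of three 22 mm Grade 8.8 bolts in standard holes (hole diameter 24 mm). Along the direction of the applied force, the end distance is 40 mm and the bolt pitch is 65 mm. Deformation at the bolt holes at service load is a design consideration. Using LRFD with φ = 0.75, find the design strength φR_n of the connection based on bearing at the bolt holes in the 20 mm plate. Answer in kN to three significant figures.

Per bolt r_n = 1.2 l_c t F_u ≤ 2.4 d t F_u; upper limit = 2.4 × 22 × 20 × 400 / 1000 = 422.4 kN.
Edge bolt: l_c = 40 − 24/2 = 28 mm → 1.2 × 28 × 20 × 400 / 1000 = 268.8 → r_n = 268.8 kN.
Interior bolts: l_c = 65 − 24 = 41 mm → 1.2 × 41 × 20 × 400 / 1000 = 393.6 → r_n = 393.6 kN.
R_n = 1 × 268.8 + 2 × 393.6 = 1056 kN.
Design strength φR_n = 0.75 × 1056 = 792 kN.

792 kN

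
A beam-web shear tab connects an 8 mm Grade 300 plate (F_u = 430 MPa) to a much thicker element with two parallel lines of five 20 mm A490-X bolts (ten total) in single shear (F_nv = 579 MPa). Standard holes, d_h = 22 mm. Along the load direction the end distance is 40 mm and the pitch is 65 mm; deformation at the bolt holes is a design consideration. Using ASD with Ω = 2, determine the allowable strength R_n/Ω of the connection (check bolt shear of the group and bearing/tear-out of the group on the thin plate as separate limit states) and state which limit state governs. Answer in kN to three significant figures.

780 kN (bearing governs)

Bolt shear: A_b = π·20²/4 = 314.2 mm²; R_n = 579 × 314.2 × 10 × 1 / 1000 = 1819 kN → 1819 / 2 = 909 kN.
Bearing (1.2 l_c t F_u ≤ 2.4 d t F_u): upper limit = 2.4·20·8·430 / 1000 = 165.1 kN.
  Edge l_c = 40 − 22/2 = 29 → r_n = 119.7 kN; interior l_c = 65 − 22 = 43 → r_n = 165.1 kN.
  R_n,bearing = 2·119.7 + 8·165.1 = 1560 kN → 1560 / 2 = 780 kN.
Bearing governs: 780 kN.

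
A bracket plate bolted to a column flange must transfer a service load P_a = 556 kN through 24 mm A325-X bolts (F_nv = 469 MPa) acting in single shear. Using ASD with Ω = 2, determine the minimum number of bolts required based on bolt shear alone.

6 bolts

A_b = π·24²/4 = 452.4 mm².
Per-bolt allowable strength R_n/Ω = 469 × 452.4 × 1 / 1000 / 2 = 106.1 kN.
n ≥ 556 / 106.1 = 5.241 → use 6 bolts.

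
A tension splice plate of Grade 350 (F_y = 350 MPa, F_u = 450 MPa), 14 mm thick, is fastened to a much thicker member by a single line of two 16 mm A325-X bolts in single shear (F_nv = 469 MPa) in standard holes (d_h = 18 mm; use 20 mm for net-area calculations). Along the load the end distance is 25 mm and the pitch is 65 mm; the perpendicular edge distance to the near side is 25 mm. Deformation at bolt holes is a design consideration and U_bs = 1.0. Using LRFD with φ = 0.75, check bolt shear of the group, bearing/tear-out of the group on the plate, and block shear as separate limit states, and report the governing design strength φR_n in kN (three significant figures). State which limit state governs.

141 kN (bolt shear governs)

Bolt shear: A_b = π·16²/4 = 201.1 mm²; R_n = 469 × 201.1 × 2 × 1 / 1000 = 188.6 kN → 0.75 × 188.6 = 141 kN.
Bearing: edge l_c = 16, r_n = 121 kN; interior l_c = 47, r_n = 241.9 kN; R_n = 121 + 1·241.9 = 362.9 kN → 272 kN.
Block shear: A_gv = 1260, A_nv = 840, A_nt = 210 mm²; R_n = min(0.6F_uA_nv, 0.6F_yA_gv) + U_bs·F_u·A_nt = 321.3 kN → 241 kN.
Bolt shear governs: 141 kN.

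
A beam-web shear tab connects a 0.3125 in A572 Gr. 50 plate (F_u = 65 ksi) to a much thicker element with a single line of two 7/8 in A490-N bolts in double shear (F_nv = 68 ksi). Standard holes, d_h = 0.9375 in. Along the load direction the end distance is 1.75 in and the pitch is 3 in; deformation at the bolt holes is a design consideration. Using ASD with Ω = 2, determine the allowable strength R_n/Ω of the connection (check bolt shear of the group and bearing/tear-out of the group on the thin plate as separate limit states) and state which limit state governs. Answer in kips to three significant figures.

36.9 kips (bearing governs)

Bolt shear: A_b = π·0.875²/4 = 0.6013 in²; R_n = 68 × 0.6013 × 2 × 2 = 163.6 kips → 163.6 / 2 = 81.8 kips.
Bearing (1.2 l_c t F_u ≤ 2.4 d t F_u): upper limit = 2.4·0.875·0.3125·65 = 42.66 kips.
  Edge l_c = 1.75 − 0.9375/2 = 1.281 → r_n = 31.23 kips; interior l_c = 3 − 0.9375 = 2.062 → r_n = 42.66 kips.
  R_n,bearing = 1·31.23 + 1·42.66 = 73.89 kips → 73.89 / 2 = 36.9 kips.
Bearing governs: 36.9 kips.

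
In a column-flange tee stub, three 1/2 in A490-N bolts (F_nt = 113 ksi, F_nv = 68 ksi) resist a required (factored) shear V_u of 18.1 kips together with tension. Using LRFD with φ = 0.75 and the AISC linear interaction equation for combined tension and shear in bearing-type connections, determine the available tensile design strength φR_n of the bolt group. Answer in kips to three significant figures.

34.8 kips

A_b = π·0.5²/4 = 0.1963 in²; f_rv = 18.1 / (3 × 0.1963) = 30.73 ksi.
F'_nt = 1.3 F_nt − (F_nt / φF_nv) f_rv = 1.3·113 − (113/(0.75·68))·30.73 = 78.82 ksi, capped at F_nt → F'_nt = 78.82 ksi.
R_n = F'_nt · A_b · n = 78.82 × 0.1963 × 3 = 46.43 kips.
Design strength φR_n = 0.75 × 46.43 = 34.8 kips.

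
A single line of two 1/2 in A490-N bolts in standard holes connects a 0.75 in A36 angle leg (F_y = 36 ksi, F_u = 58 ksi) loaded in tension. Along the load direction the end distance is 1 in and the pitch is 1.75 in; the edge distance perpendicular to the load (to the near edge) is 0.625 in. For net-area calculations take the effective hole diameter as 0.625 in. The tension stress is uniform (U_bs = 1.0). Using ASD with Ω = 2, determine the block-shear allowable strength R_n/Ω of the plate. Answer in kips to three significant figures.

Shear plane L_v = 1 + 1·1.75 = 2.75 in; A_gv = 2.75 × 0.75 = 2.062 in².
A_nv = (2.75 − 1.5·0.625) × 0.75 = 1.359 in².
A_nt = (0.625 − 0.5·0.625) × 0.75 = 0.2344 in².
0.6 F_u A_nv = 47.31 kips; 0.6 F_y A_gv = 44.55 kips → shear yielding governs the shear term.
R_n = 44.55 + 1.0 × 58 × 0.2344 = 58.14 kips.
Allowable strength R_n/Ω = 58.14 / 2 = 29.1 kips.

29.1 kips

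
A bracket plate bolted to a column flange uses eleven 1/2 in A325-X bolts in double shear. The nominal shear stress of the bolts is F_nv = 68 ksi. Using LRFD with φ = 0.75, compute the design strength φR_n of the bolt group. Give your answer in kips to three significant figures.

A_b = π × 0.5² / 4 = 0.1963 in².
R_n = F_nv · A_b · n · n_s = 68 × 0.1963 × 11 × 2 = 293.7 kips.
Design strength φR_n = 0.75 × 293.7 = 220 kips.

220 kips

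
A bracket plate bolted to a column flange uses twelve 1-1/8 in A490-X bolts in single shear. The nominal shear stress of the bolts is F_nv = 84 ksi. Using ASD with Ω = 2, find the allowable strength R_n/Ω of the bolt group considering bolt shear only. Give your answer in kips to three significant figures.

501 kips

A_b = π × 1.125² / 4 = 0.994 in².
R_n = F_nv · A_b · n · n_s = 84 × 0.994 × 12 × 1 = 1002 kips.
Allowable strength R_n/Ω = 1002 / 2 = 501 kips.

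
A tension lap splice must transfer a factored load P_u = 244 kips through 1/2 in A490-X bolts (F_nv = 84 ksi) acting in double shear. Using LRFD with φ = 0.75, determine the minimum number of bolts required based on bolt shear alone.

A_b = π·0.5²/4 = 0.1963 in².
Per-bolt design strength φR_n = 0.75 × 84 × 0.1963 × 2 = 24.74 kips.
n ≥ 244 / 24.74 = 9.863 → use 10 bolts.

10 bolts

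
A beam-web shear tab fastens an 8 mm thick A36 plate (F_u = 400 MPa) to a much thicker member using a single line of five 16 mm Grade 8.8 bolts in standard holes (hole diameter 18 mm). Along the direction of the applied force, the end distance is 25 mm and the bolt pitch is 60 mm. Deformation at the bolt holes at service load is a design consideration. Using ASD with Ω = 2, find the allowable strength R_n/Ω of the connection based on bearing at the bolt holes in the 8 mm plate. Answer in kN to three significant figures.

276 kN

Per bolt r_n = 1.2 l_c t F_u ≤ 2.4 d t F_u; upper limit = 2.4 × 16 × 8 × 400 / 1000 = 122.9 kN.
Edge bolt: l_c = 25 − 18/2 = 16 mm → 1.2 × 16 × 8 × 400 / 1000 = 61.44 → r_n = 61.44 kN.
Interior bolts: l_c = 60 − 18 = 42 mm → 1.2 × 42 × 8 × 400 / 1000 = 161.3 → r_n = 122.9 kN.
R_n = 1 × 61.44 + 4 × 122.9 = 553 kN.
Allowable strength R_n/Ω = 553 / 2 = 276 kN.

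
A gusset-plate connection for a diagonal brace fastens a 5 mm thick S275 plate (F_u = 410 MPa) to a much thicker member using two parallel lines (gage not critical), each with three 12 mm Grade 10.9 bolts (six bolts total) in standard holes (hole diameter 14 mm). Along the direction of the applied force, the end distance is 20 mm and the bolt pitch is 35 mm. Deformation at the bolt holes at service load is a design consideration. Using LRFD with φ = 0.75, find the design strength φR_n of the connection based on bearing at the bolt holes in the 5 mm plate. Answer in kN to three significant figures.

Per bolt r_n = 1.2 l_c t F_u ≤ 2.4 d t F_u; upper limit = 2.4 × 12 × 5 × 410 / 1000 = 59.04 kN.
Edge bolt: l_c = 20 − 14/2 = 13 mm → 1.2 × 13 × 5 × 410 / 1000 = 31.98 → r_n = 31.98 kN.
Interior bolts: l_c = 35 − 14 = 21 mm → 1.2 × 21 × 5 × 410 / 1000 = 51.66 → r_n = 51.66 kN.
R_n = 2 × 31.98 + 4 × 51.66 = 270.6 kN.
Design strength φR_n = 0.75 × 270.6 = 203 kN.

203 kN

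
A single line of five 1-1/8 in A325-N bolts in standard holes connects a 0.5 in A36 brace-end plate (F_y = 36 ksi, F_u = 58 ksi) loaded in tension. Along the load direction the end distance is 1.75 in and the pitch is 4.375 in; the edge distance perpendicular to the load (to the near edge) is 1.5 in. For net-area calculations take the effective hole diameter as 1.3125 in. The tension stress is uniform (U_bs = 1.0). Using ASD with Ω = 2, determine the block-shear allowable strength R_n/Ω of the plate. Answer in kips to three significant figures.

Shear plane L_v = 1.75 + 4·4.375 = 19.25 in; A_gv = 19.25 × 0.5 = 9.625 in².
A_nv = (19.25 − 4.5·1.3125) × 0.5 = 6.672 in².
A_nt = (1.5 − 0.5·1.3125) × 0.5 = 0.4219 in².
0.6 F_u A_nv = 232.2 kips; 0.6 F_y A_gv = 207.9 kips → shear yielding governs the shear term.
R_n = 207.9 + 1.0 × 58 × 0.4219 = 232.4 kips.
Allowable strength R_n/Ω = 232.4 / 2 = 116 kips.

116 kips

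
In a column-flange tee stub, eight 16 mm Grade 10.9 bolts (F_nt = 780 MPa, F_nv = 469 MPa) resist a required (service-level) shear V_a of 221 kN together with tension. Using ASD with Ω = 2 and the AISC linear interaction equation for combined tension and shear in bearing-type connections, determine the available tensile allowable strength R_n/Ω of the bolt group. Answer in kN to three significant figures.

448 kN

A_b = π·16²/4 = 201.1 mm²; f_rv = 221 × 1000 / (8 × 201.1) = 137.4 MPa.
F'_nt = 1.3 F_nt − (Ω F_nt / F_nv) f_rv = 1.3·780 − (2·780/469)·137.4 = 557 MPa, capped at F_nt → F'_nt = 557 MPa.
R_n = F'_nt · A_b · n = 557 × 201.1 × 8 / 1000 = 895.9 kN.
Allowable strength R_n/Ω = 895.9 / 2 = 448 kN.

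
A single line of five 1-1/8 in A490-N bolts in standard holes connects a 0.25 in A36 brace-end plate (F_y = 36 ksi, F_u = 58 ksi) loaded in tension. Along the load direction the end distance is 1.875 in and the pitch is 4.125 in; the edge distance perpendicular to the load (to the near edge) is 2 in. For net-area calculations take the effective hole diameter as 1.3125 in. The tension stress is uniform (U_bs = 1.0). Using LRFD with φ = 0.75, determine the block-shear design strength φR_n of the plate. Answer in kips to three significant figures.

89 kips

Shear plane L_v = 1.875 + 4·4.125 = 18.38 in; A_gv = 18.38 × 0.25 = 4.594 in².
A_nv = (18.38 − 4.5·1.3125) × 0.25 = 3.117 in².
A_nt = (2 − 0.5·1.3125) × 0.25 = 0.3359 in².
0.6 F_u A_nv = 108.5 kips; 0.6 F_y A_gv = 99.22 kips → shear yielding governs the shear term.
R_n = 99.22 + 1.0 × 58 × 0.3359 = 118.7 kips.
Design strength φR_n = 0.75 × 118.7 = 89 kips.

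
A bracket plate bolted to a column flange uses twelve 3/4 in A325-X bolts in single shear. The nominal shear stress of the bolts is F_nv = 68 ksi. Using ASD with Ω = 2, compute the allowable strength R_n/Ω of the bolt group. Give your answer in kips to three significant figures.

180 kips

A_b = π × 0.75² / 4 = 0.4418 in².
R_n = F_nv · A_b · n · n_s = 68 × 0.4418 × 12 × 1 = 360.5 kips.
Allowable strength R_n/Ω = 360.5 / 2 = 180 kips.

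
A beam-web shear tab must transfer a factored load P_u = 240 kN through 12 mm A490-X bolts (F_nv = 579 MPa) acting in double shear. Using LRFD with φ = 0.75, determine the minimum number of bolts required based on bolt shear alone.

A_b = π·12²/4 = 113.1 mm².
Per-bolt design strength φR_n = 0.75 × 579 × 113.1 × 2 / 1000 = 98.23 kN.
n ≥ 240 / 98.23 = 2.443 → use 3 bolts.

3 bolts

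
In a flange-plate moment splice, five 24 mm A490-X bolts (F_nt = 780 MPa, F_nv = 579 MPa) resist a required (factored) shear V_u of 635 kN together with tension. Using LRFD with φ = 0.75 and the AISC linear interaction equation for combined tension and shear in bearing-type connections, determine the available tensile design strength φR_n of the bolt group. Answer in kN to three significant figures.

865 kN

A_b = π·24²/4 = 452.4 mm²; f_rv = 635 × 1000 / (5 × 452.4) = 280.7 MPa.
F'_nt = 1.3 F_nt − (F_nt / φF_nv) f_rv = 1.3·780 − (780/(0.75·579))·280.7 = 509.7 MPa, capped at F_nt → F'_nt = 509.7 MPa.
R_n = F'_nt · A_b · n = 509.7 × 452.4 × 5 / 1000 = 1153 kN.
Design strength φR_n = 0.75 × 1153 = 865 kN.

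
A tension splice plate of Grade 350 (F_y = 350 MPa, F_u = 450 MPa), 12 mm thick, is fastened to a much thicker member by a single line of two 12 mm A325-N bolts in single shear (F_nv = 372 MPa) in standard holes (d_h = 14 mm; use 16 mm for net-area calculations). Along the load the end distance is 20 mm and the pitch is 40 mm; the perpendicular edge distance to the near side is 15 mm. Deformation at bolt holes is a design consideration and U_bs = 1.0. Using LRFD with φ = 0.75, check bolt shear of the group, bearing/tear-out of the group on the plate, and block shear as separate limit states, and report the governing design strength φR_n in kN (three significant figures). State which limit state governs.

63.1 kN (bolt shear governs)

Bolt shear: A_b = π·12²/4 = 113.1 mm²; R_n = 372 × 113.1 × 2 × 1 / 1000 = 84.14 kN → 0.75 × 84.14 = 63.1 kN.
Bearing: edge l_c = 13, r_n = 84.24 kN; interior l_c = 26, r_n = 155.5 kN; R_n = 84.24 + 1·155.5 = 239.8 kN → 180 kN.
Block shear: A_gv = 720, A_nv = 432, A_nt = 84 mm²; R_n = min(0.6F_uA_nv, 0.6F_yA_gv) + U_bs·F_u·A_nt = 154.4 kN → 116 kN.
Bolt shear governs: 63.1 kN.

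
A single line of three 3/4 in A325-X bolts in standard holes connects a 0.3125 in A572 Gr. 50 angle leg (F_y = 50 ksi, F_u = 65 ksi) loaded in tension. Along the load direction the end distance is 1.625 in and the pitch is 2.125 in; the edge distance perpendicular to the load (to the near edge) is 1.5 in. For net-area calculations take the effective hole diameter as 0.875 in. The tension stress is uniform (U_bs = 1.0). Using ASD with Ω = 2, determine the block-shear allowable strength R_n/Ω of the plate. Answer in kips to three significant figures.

33.3 kips

Shear plane L_v = 1.625 + 2·2.125 = 5.875 in; A_gv = 5.875 × 0.3125 = 1.836 in².
A_nv = (5.875 − 2.5·0.875) × 0.3125 = 1.152 in².
A_nt = (1.5 − 0.5·0.875) × 0.3125 = 0.332 in².
0.6 F_u A_nv = 44.94 kips; 0.6 F_y A_gv = 55.08 kips → shear rupture governs the shear term.
R_n = 44.94 + 1.0 × 65 × 0.332 = 66.52 kips.
Allowable strength R_n/Ω = 66.52 / 2 = 33.3 kips.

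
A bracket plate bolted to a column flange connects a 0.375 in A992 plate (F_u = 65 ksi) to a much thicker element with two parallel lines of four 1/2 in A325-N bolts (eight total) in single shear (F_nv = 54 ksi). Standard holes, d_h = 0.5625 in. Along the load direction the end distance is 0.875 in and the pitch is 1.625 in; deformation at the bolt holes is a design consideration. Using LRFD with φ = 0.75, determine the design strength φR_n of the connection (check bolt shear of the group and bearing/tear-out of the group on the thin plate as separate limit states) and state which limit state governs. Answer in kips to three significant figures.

Bolt shear: A_b = π·0.5²/4 = 0.1963 in²; R_n = 54 × 0.1963 × 8 × 1 = 84.82 kips → 0.75 × 84.82 = 63.6 kips.
Bearing (1.2 l_c t F_u ≤ 2.4 d t F_u): upper limit = 2.4·0.5·0.375·65 = 29.25 kips.
  Edge l_c = 0.875 − 0.5625/2 = 0.5938 → r_n = 17.37 kips; interior l_c = 1.625 − 0.5625 = 1.062 → r_n = 29.25 kips.
  R_n,bearing = 2·17.37 + 6·29.25 = 210.2 kips → 0.75 × 210.2 = 158 kips.
Bolt shear governs: 63.6 kips.

63.6 kips (bolt shear governs)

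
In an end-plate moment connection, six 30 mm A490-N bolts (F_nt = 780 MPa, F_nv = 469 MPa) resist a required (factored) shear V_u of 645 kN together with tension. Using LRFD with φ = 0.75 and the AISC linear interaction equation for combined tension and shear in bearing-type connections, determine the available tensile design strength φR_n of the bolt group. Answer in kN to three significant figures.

A_b = π·30²/4 = 706.9 mm²; f_rv = 645 × 1000 / (6 × 706.9) = 152.1 MPa.
F'_nt = 1.3 F_nt − (F_nt / φF_nv) f_rv = 1.3·780 − (780/(0.75·469))·152.1 = 676.8 MPa, capped at F_nt → F'_nt = 676.8 MPa.
R_n = F'_nt · A_b · n = 676.8 × 706.9 × 6 / 1000 = 2870 kN.
Design strength φR_n = 0.75 × 2870 = 2150 kN.

2150 kN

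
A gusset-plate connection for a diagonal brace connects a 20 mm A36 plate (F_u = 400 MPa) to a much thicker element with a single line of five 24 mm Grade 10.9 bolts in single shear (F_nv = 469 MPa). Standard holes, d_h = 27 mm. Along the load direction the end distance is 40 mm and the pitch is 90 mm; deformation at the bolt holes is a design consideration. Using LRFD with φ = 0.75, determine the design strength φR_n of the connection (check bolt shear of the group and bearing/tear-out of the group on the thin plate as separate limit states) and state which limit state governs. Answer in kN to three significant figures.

Bolt shear: A_b = π·24²/4 = 452.4 mm²; R_n = 469 × 452.4 × 5 × 1 / 1000 = 1061 kN → 0.75 × 1061 = 796 kN.
Bearing (1.2 l_c t F_u ≤ 2.4 d t F_u): upper limit = 2.4·24·20·400 / 1000 = 460.8 kN.
  Edge l_c = 40 − 27/2 = 26.5 → r_n = 254.4 kN; interior l_c = 90 − 27 = 63 → r_n = 460.8 kN.
  R_n,bearing = 1·254.4 + 4·460.8 = 2098 kN → 0.75 × 2098 = 1570 kN.
Bolt shear governs: 796 kN.

796 kN (bolt shear governs)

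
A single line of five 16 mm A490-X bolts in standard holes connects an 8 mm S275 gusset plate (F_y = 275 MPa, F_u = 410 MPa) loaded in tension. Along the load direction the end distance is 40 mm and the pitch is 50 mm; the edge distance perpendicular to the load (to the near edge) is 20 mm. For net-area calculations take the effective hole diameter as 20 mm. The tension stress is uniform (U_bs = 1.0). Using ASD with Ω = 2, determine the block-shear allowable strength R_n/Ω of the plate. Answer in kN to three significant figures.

164 kN

Shear plane L_v = 40 + 4·50 = 240 mm; A_gv = 240 × 8 = 1920 mm².
A_nv = (240 − 4.5·20) × 8 = 1200 mm².
A_nt = (20 − 0.5·20) × 8 = 80 mm².
0.6 F_u A_nv = 295.2 kN; 0.6 F_y A_gv = 316.8 kN → shear rupture governs the shear term.
R_n = 295.2 + 1.0 × 410 × 80 / 1000 = 328 kN.
Allowable strength R_n/Ω = 328 / 2 = 164 kN.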